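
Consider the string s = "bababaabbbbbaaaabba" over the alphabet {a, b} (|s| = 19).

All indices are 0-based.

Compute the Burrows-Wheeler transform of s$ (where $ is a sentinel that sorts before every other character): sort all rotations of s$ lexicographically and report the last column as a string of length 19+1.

abbaabbbaabbaa$abbba

rank  rotation              last
    0  $bababaabbbbbaaaabba  a
    1  a$bababaabbbbbaaaabb  b
    2  aaaabba$bababaabbbbb  b
    3  aaabba$bababaabbbbba  a
    4  aabba$bababaabbbbbaa  a
    5  aabbbbbaaaabba$babab  b
    6  abaabbbbbaaaabba$bab  b
    7  ababaabbbbbaaaabba$b  b
    8  abba$bababaabbbbbaaa  a
    9  abbbbbaaaabba$bababa  a
   10  ba$bababaabbbbbaaaab  b
   11  baaaabba$bababaabbbb  b
   12  baabbbbbaaaabba$baba  a
   13  babaabbbbbaaaabba$ba  a
   14  bababaabbbbbaaaabba$  $
   15  bba$bababaabbbbbaaaa  a
   16  bbaaaabba$bababaabbb  b
   17  bbbaaaabba$bababaabb  b
   18  bbbbaaaabba$bababaab  b
   19  bbbbbaaaabba$bababaa  a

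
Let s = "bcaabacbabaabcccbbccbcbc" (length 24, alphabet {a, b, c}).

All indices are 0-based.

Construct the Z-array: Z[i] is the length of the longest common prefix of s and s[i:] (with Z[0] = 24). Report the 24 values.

Z[0]=24
i=1: outside box; Z[1]=0
i=2: outside box; Z[2]=0
i=3: outside box; Z[3]=0
i=4: outside box; Z[4]=1 extend→box=[4,5)
i=5: outside box; Z[5]=0
i=6: outside box; Z[6]=0
i=7: outside box; Z[7]=1 extend→box=[7,8)
i=8: outside box; Z[8]=0
i=9: outside box; Z[9]=1 extend→box=[9,10)
i=10: outside box; Z[10]=0
i=11: outside box; Z[11]=0
i=12: outside box; Z[12]=2 extend→box=[12,14)
i=13: min(r-i=1, Z[1]=0)=0; Z[13]=0
i=14: outside box; Z[14]=0
i=15: outside box; Z[15]=0
i=16: outside box; Z[16]=1 extend→box=[16,17)
i=17: outside box; Z[17]=2 extend→box=[17,19)
i=18: min(r-i=1, Z[1]=0)=0; Z[18]=0
i=19: outside box; Z[19]=0
i=20: outside box; Z[20]=2 extend→box=[20,22)
i=21: min(r-i=1, Z[1]=0)=0; Z[21]=0
i=22: outside box; Z[22]=2 extend→box=[22,24)
i=23: min(r-i=1, Z[1]=0)=0; Z[23]=0

[24, 0, 0, 0, 1, 0, 0, 1, 0, 1, 0, 0, 2, 0, 0, 0, 1, 2, 0, 0, 2, 0, 2, 0]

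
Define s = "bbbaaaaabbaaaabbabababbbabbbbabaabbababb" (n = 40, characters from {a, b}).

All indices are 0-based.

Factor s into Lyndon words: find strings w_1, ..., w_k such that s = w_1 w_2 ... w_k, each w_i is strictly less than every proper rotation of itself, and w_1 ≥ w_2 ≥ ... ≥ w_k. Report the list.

["b", "b", "b", "aaaaabbaaaabbabababbbabbbbabaabbababb"]

emit factor 1: 'b' (i=0, period=1)
emit factor 2: 'b' (i=1, period=1)
emit factor 3: 'b' (i=2, period=1)
emit factor 4: 'aaaaabbaaaabbabababbbabbbbabaabbababb' (i=3, period=37)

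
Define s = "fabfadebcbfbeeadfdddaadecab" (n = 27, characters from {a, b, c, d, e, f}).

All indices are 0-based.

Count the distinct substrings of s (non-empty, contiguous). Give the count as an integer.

349

sorted suffixes:
  #0 SA[0]=20  'aadecab'
  #1 SA[1]=25  'ab'
  #2 SA[2]=1  'abfadebcbfbeeadfdddaadecab'
  #3 SA[3]=4  'adebcbfbeeadfdddaadecab'
  #4 SA[4]=21  'adecab'
  #5 SA[5]=14  'adfdddaadecab'
  #6 SA[6]=26  'b'
  #7 SA[7]=7  'bcbfbeeadfdddaadecab'
  #8 SA[8]=11  'beeadfdddaadecab'
  #9 SA[9]=2  'bfadebcbfbeeadfdddaadecab'
  #10 SA[10]=9  'bfbeeadfdddaadecab'
  #11 SA[11]=24  'cab'
  #12 SA[12]=8  'cbfbeeadfdddaadecab'
  #13 SA[13]=19  'daadecab'
  #14 SA[14]=18  'ddaadecab'
  #15 SA[15]=17  'dddaadecab'
  #16 SA[16]=5  'debcbfbeeadfdddaadecab'
  #17 SA[17]=22  'decab'
  #18 SA[18]=15  'dfdddaadecab'
  #19 SA[19]=13  'eadfdddaadecab'
  #20 SA[20]=6  'ebcbfbeeadfdddaadecab'
  #21 SA[21]=23  'ecab'
  #22 SA[22]=12  'eeadfdddaadecab'
  #23 SA[23]=0  'fabfadebcbfbeeadfdddaadecab'
  #24 SA[24]=3  'fadebcbfbeeadfdddaadecab'
  #25 SA[25]=10  'fbeeadfdddaadecab'
  #26 SA[26]=16  'fdddaadecab'

SA = [20, 25, 1, 4, 21, 14, 26, 7, 11, 2, 9, 24, 8, 19, 18, 17, 5, 22, 15, 13, 6, 23, 12, 0, 3, 10, 16]
i: (SA[i-1],SA[i]) lcp shared
  1: (20,25) 1 'a'
  2: (25,1) 2 'ab'
  3: (1,4) 1 'a'
  4: (4,21) 3 'ade'
  5: (21,14) 2 'ad'
  6: (14,26) 0 ''
  7: (26,7) 1 'b'
  8: (7,11) 1 'b'
  9: (11,2) 1 'b'
  10: (2,9) 2 'bf'
  11: (9,24) 0 ''
  12: (24,8) 1 'c'
  13: (8,19) 0 ''
  14: (19,18) 1 'd'
  15: (18,17) 2 'dd'
  16: (17,5) 1 'd'
  17: (5,22) 2 'de'
  18: (22,15) 1 'd'
  19: (15,13) 0 ''
  20: (13,6) 1 'e'
  21: (6,23) 1 'e'
  22: (23,12) 1 'e'
  23: (12,0) 0 ''
  24: (0,3) 2 'fa'
  25: (3,10) 1 'f'
  26: (10,16) 1 'f'

n(n+1)/2 = 27·28/2 = 378
Σ LCP = 0 + 1 + 2 + 1 + 3 + 2 + 0 + 1 + 1 + 1 + 2 + 0 + 1 + 0 + 1 + 2 + 1 + 2 + 1 + 0 + 1 + 1 + 1 + 0 + 2 + 1 + 1 = 29
distinct = 378 − 29 = 349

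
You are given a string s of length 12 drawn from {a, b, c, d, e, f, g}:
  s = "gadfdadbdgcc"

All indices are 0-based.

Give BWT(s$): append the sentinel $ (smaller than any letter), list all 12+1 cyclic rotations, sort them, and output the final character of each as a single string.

cdgdcgfaabd$d

rank  rotation       last
    0  $gadfdadbdgcc  c
    1  adbdgcc$gadfd  d
    2  adfdadbdgcc$g  g
    3  bdgcc$gadfdad  d
    4  c$gadfdadbdgc  c
    5  cc$gadfdadbdg  g
    6  dadbdgcc$gadf  f
    7  dbdgcc$gadfda  a
    8  dfdadbdgcc$ga  a
    9  dgcc$gadfdadb  b
   10  fdadbdgcc$gad  d
   11  gadfdadbdgcc$  $
   12  gcc$gadfdadbd  d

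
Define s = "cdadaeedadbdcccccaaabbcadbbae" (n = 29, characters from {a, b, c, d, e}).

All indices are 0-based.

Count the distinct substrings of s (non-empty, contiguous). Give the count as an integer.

sorted suffixes:
  #0 SA[0]=17  'aaabbcadbbae'
  #1 SA[1]=18  'aabbcadbbae'
  #2 SA[2]=19  'abbcadbbae'
  #3 SA[3]=2  'adaeedadbdcccccaaabbcadbbae'
  #4 SA[4]=23  'adbbae'
  #5 SA[5]=8  'adbdcccccaaabbcadbbae'
  #6 SA[6]=27  'ae'
  #7 SA[7]=4  'aeedadbdcccccaaabbcadbbae'
  #8 SA[8]=26  'bae'
  #9 SA[9]=25  'bbae'
  #10 SA[10]=20  'bbcadbbae'
  #11 SA[11]=21  'bcadbbae'
  #12 SA[12]=10  'bdcccccaaabbcadbbae'
  #13 SA[13]=16  'caaabbcadbbae'
  #14 SA[14]=22  'cadbbae'
  #15 SA[15]=15  'ccaaabbcadbbae'
  #16 SA[16]=14  'cccaaabbcadbbae'
  #17 SA[17]=13  'ccccaaabbcadbbae'
  #18 SA[18]=12  'cccccaaabbcadbbae'
  #19 SA[19]=0  'cdadaeedadbdcccccaaabbcadbbae'
  #20 SA[20]=1  'dadaeedadbdcccccaaabbcadbbae'
  #21 SA[21]=7  'dadbdcccccaaabbcadbbae'
  #22 SA[22]=3  'daeedadbdcccccaaabbcadbbae'
  #23 SA[23]=24  'dbbae'
  #24 SA[24]=9  'dbdcccccaaabbcadbbae'
  #25 SA[25]=11  'dcccccaaabbcadbbae'
  #26 SA[26]=28  'e'
  #27 SA[27]=6  'edadbdcccccaaabbcadbbae'
  #28 SA[28]=5  'eedadbdcccccaaabbcadbbae'

SA = [17, 18, 19, 2, 23, 8, 27, 4, 26, 25, 20, 21, 10, 16, 22, 15, 14, 13, 12, 0, 1, 7, 3, 24, 9, 11, 28, 6, 5]
rank  pair      lcp
   1  s[17:],s[18:]  2  'aa'
   2  s[18:],s[19:]  1  'a'
   3  s[19:],s[2:]  1  'a'
   4  s[2:],s[23:]  2  'ad'
   5  s[23:],s[8:]  3  'adb'
   6  s[8:],s[27:]  1  'a'
   7  s[27:],s[4:]  2  'ae'
   8  s[4:],s[26:]  0  ''
   9  s[26:],s[25:]  1  'b'
  10  s[25:],s[20:]  2  'bb'
  11  s[20:],s[21:]  1  'b'
  12  s[21:],s[10:]  1  'b'
  13  s[10:],s[16:]  0  ''
  14  s[16:],s[22:]  2  'ca'
  15  s[22:],s[15:]  1  'c'
  16  s[15:],s[14:]  2  'cc'
  17  s[14:],s[13:]  3  'ccc'
  18  s[13:],s[12:]  4  'cccc'
  19  s[12:],s[0:]  1  'c'
  20  s[0:],s[1:]  0  ''
  21  s[1:],s[7:]  3  'dad'
  22  s[7:],s[3:]  2  'da'
  23  s[3:],s[24:]  1  'd'
  24  s[24:],s[9:]  2  'db'
  25  s[9:],s[11:]  1  'd'
  26  s[11:],s[28:]  0  ''
  27  s[28:],s[6:]  1  'e'
  28  s[6:],s[5:]  1  'e'

n(n+1)/2 = 29·30/2 = 435
Σ LCP = 0 + 2 + 1 + 1 + 2 + 3 + 1 + 2 + 0 + 1 + 2 + 1 + 1 + 0 + 2 + 1 + 2 + 3 + 4 + 1 + 0 + 3 + 2 + 1 + 2 + 1 + 0 + 1 + 1 = 41
distinct = 435 − 41 = 394

394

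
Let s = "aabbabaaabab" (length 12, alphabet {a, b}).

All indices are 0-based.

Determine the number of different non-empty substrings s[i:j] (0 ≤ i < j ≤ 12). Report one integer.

sorted suffixes:
  #0 SA[0]=6  'aaabab'
  #1 SA[1]=7  'aabab'
  #2 SA[2]=0  'aabbabaaabab'
  #3 SA[3]=10  'ab'
  #4 SA[4]=4  'abaaabab'
  #5 SA[5]=8  'abab'
  #6 SA[6]=1  'abbabaaabab'
  #7 SA[7]=11  'b'
  #8 SA[8]=5  'baaabab'
  #9 SA[9]=9  'bab'
  #10 SA[10]=3  'babaaabab'
  #11 SA[11]=2  'bbabaaabab'

SA = [6, 7, 0, 10, 4, 8, 1, 11, 5, 9, 3, 2]
rank  pair      lcp
   1  s[6:],s[7:]  2  'aa'
   2  s[7:],s[0:]  3  'aab'
   3  s[0:],s[10:]  1  'a'
   4  s[10:],s[4:]  2  'ab'
   5  s[4:],s[8:]  3  'aba'
   6  s[8:],s[1:]  2  'ab'
   7  s[1:],s[11:]  0  ''
   8  s[11:],s[5:]  1  'b'
   9  s[5:],s[9:]  2  'ba'
  10  s[9:],s[3:]  3  'bab'
  11  s[3:],s[2:]  1  'b'

n(n+1)/2 = 12·13/2 = 78
Σ LCP = 0 + 2 + 3 + 1 + 2 + 3 + 2 + 0 + 1 + 2 + 3 + 1 = 20
distinct = 78 − 20 = 58

58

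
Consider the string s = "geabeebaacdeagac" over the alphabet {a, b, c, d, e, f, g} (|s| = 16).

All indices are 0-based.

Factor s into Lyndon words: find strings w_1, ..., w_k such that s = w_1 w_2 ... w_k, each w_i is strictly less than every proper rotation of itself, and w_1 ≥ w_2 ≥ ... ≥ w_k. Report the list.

["g", "e", "abeeb", "aacdeagac"]

emit factor 1: 'g' (i=0, period=1)
emit factor 2: 'e' (i=1, period=1)
emit factor 3: 'abeeb' (i=2, period=5)
emit factor 4: 'aacdeagac' (i=7, period=9)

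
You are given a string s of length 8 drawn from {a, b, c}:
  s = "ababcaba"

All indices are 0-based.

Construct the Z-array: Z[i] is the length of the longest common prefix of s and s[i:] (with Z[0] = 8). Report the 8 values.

Z[0]=8
i=1: outside box; Z[1]=0
i=2: outside box; Z[2]=2 grow→box=[2,4)
i=3: min(r-i=1, Z[1]=0)=0; Z[3]=0
i=4: outside box; Z[4]=0
i=5: outside box; Z[5]=3 grow→box=[5,8)
i=6: min(r-i=2, Z[1]=0)=0; Z[6]=0
i=7: min(r-i=1, Z[2]=2)=1; Z[7]=1

[8, 0, 2, 0, 0, 3, 0, 1]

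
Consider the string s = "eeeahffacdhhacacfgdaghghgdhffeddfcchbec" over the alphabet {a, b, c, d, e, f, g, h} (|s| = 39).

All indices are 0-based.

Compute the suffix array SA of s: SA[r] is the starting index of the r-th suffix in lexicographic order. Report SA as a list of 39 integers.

[12, 7, 14, 19, 3, 36, 38, 13, 33, 8, 15, 34, 18, 30, 31, 25, 9, 2, 37, 29, 1, 0, 6, 32, 28, 5, 27, 16, 17, 24, 22, 20, 11, 35, 4, 26, 23, 21, 10]

rank→(start, suffix):
  0 → (12, 'acacfgdaghghgdhffeddfcchbec')
  1 → (7, 'acdhhacacfgdaghghgdhffeddfcchbec')
  2 → (14, 'acfgdaghghgdhffeddfcchbec')
  3 → (19, 'aghghgdhffeddfcchbec')
  4 → (3, 'ahffacdhhacacfgdaghghgdhffeddfcchbec')
  5 → (36, 'bec')
  6 → (38, 'c')
  7 → (13, 'cacfgdaghghgdhffeddfcchbec')
  8 → (33, 'cchbec')
  9 → (8, 'cdhhacacfgdaghghgdhffeddfcchbec')
  10 → (15, 'cfgdaghghgdhffeddfcchbec')
  11 → (34, 'chbec')
  12 → (18, 'daghghgdhffeddfcchbec')
  13 → (30, 'ddfcchbec')
  14 → (31, 'dfcchbec')
  15 → (25, 'dhffeddfcchbec')
  16 → (9, 'dhhacacfgdaghghgdhffeddfcchbec')
  17 → (2, 'eahffacdhhacacfgdaghghgdhffeddfcchbec')
  18 → (37, 'ec')
  19 → (29, 'eddfcchbec')
  20 → (1, 'eeahffacdhhacacfgdaghghgdhffeddfcchbec')
  21 → (0, 'eeeahffacdhhacacfgdaghghgdhffeddfcchbec')
  22 → (6, 'facdhhacacfgdaghghgdhffeddfcchbec')
  23 → (32, 'fcchbec')
  24 → (28, 'feddfcchbec')
  25 → (5, 'ffacdhhacacfgdaghghgdhffeddfcchbec')
  26 → (27, 'ffeddfcchbec')
  27 → (16, 'fgdaghghgdhffeddfcchbec')
  28 → (17, 'gdaghghgdhffeddfcchbec')
  29 → (24, 'gdhffeddfcchbec')
  30 → (22, 'ghgdhffeddfcchbec')
  31 → (20, 'ghghgdhffeddfcchbec')
  32 → (11, 'hacacfgdaghghgdhffeddfcchbec')
  33 → (35, 'hbec')
  34 → (4, 'hffacdhhacacfgdaghghgdhffeddfcchbec')
  35 → (26, 'hffeddfcchbec')
  36 → (23, 'hgdhffeddfcchbec')
  37 → (21, 'hghgdhffeddfcchbec')
  38 → (10, 'hhacacfgdaghghgdhffeddfcchbec')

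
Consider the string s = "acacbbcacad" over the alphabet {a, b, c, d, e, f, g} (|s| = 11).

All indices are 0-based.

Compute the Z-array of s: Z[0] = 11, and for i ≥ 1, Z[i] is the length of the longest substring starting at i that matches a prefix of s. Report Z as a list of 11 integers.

[11, 0, 2, 0, 0, 0, 0, 3, 0, 1, 0]

Z[0]=11
i=1: fresh scan; Z[1]=0
i=2: fresh scan; Z[2]=2 scan→box=[2,4)
i=3: min(r-i=1, Z[1]=0)=0; Z[3]=0
i=4: fresh scan; Z[4]=0
i=5: fresh scan; Z[5]=0
i=6: fresh scan; Z[6]=0
i=7: fresh scan; Z[7]=3 scan→box=[7,10)
i=8: min(r-i=2, Z[1]=0)=0; Z[8]=0
i=9: min(r-i=1, Z[2]=2)=1; Z[9]=1
i=10: fresh scan; Z[10]=0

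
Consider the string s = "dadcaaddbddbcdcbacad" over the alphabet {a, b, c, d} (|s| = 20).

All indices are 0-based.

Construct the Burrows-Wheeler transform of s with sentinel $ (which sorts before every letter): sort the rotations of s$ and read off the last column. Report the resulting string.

dcbcdacdddadba$ddacba

rank  rotation               last
    0  $dadcaaddbddbcdcbacad  d
    1  aaddbddbcdcbacad$dadc  c
    2  acad$dadcaaddbddbcdcb  b
    3  ad$dadcaaddbddbcdcbac  c
    4  adcaaddbddbcdcbacad$d  d
    5  addbddbcdcbacad$dadca  a
    6  bacad$dadcaaddbddbcdc  c
    7  bcdcbacad$dadcaaddbdd  d
    8  bddbcdcbacad$dadcaadd  d
    9  caaddbddbcdcbacad$dad  d
   10  cad$dadcaaddbddbcdcba  a
   11  cbacad$dadcaaddbddbcd  d
   12  cdcbacad$dadcaaddbddb  b
   13  d$dadcaaddbddbcdcbaca  a
   14  dadcaaddbddbcdcbacad$  $
   15  dbcdcbacad$dadcaaddbd  d
   16  dbddbcdcbacad$dadcaad  d
   17  dcaaddbddbcdcbacad$da  a
   18  dcbacad$dadcaaddbddbc  c
   19  ddbcdcbacad$dadcaaddb  b
   20  ddbddbcdcbacad$dadcaa  a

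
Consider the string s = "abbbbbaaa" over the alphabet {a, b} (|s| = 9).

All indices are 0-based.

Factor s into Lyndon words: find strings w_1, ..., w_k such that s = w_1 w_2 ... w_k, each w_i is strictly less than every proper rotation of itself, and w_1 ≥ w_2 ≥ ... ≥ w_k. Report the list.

emit factor 1: 'abbbbb' (i=0, period=6)
emit factor 2: 'a' (i=6, period=1)
emit factor 3: 'a' (i=7, period=1)
emit factor 4: 'a' (i=8, period=1)

["abbbbb", "a", "a", "a"]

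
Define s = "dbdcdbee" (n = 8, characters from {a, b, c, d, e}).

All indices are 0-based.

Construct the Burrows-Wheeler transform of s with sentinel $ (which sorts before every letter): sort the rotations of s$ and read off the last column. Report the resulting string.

eddd$cbeb

rank  rotation   last
    0  $dbdcdbee  e
    1  bdcdbee$d  d
    2  bee$dbdcd  d
    3  cdbee$dbd  d
    4  dbdcdbee$  $
    5  dbee$dbdc  c
    6  dcdbee$db  b
    7  e$dbdcdbe  e
    8  ee$dbdcdb  b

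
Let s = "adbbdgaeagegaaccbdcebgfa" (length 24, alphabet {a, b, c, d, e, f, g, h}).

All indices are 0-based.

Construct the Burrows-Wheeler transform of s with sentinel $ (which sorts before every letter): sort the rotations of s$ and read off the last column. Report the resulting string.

rank  rotation                   last
    0  $adbbdgaeagegaaccbdcebgfa  a
    1  a$adbbdgaeagegaaccbdcebgf  f
    2  aaccbdcebgfa$adbbdgaeageg  g
    3  accbdcebgfa$adbbdgaeagega  a
    4  adbbdgaeagegaaccbdcebgfa$  $
    5  aeagegaaccbdcebgfa$adbbdg  g
    6  agegaaccbdcebgfa$adbbdgae  e
    7  bbdgaeagegaaccbdcebgfa$ad  d
    8  bdcebgfa$adbbdgaeagegaacc  c
    9  bdgaeagegaaccbdcebgfa$adb  b
   10  bgfa$adbbdgaeagegaaccbdce  e
   11  cbdcebgfa$adbbdgaeagegaac  c
   12  ccbdcebgfa$adbbdgaeagegaa  a
   13  cebgfa$adbbdgaeagegaaccbd  d
   14  dbbdgaeagegaaccbdcebgfa$a  a
   15  dcebgfa$adbbdgaeagegaaccb  b
   16  dgaeagegaaccbdcebgfa$adbb  b
   17  eagegaaccbdcebgfa$adbbdga  a
   18  ebgfa$adbbdgaeagegaaccbdc  c
   19  egaaccbdcebgfa$adbbdgaeag  g
   20  fa$adbbdgaeagegaaccbdcebg  g
   21  gaaccbdcebgfa$adbbdgaeage  e
   22  gaeagegaaccbdcebgfa$adbbd  d
   23  gegaaccbdcebgfa$adbbdgaea  a
   24  gfa$adbbdgaeagegaaccbdceb  b

afga$gedcbecadabbacggedab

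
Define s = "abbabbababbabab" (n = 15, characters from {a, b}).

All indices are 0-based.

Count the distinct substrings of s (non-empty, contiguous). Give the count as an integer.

rank→(start, suffix):
  0 → (13, 'ab')
  1 → (11, 'abab')
  2 → (6, 'ababbabab')
  3 → (8, 'abbabab')
  4 → (3, 'abbababbabab')
  5 → (0, 'abbabbababbabab')
  6 → (14, 'b')
  7 → (12, 'bab')
  8 → (10, 'babab')
  9 → (5, 'bababbabab')
  10 → (7, 'babbabab')
  11 → (2, 'babbababbabab')
  12 → (9, 'bbabab')
  13 → (4, 'bbababbabab')
  14 → (1, 'bbabbababbabab')

SA = [13, 11, 6, 8, 3, 0, 14, 12, 10, 5, 7, 2, 9, 4, 1]
rank  pair      lcp
   1  s[13:],s[11:]  2  'ab'
   2  s[11:],s[6:]  4  'abab'
   3  s[6:],s[8:]  2  'ab'
   4  s[8:],s[3:]  7  'abbabab'
   5  s[3:],s[0:]  5  'abbab'
   6  s[0:],s[14:]  0  ''
   7  s[14:],s[12:]  1  'b'
   8  s[12:],s[10:]  3  'bab'
   9  s[10:],s[5:]  5  'babab'
  10  s[5:],s[7:]  3  'bab'
  11  s[7:],s[2:]  8  'babbabab'
  12  s[2:],s[9:]  1  'b'
  13  s[9:],s[4:]  6  'bbabab'
  14  s[4:],s[1:]  4  'bbab'

n(n+1)/2 = 15·16/2 = 120
Σ LCP = 0 + 2 + 4 + 2 + 7 + 5 + 0 + 1 + 3 + 5 + 3 + 8 + 1 + 6 + 4 = 51
distinct = 120 − 51 = 69

69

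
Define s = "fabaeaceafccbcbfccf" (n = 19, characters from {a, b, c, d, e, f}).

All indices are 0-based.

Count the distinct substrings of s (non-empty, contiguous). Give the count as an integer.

rank→(start, suffix):
  0 → (1, 'abaeaceafccbcbfccf')
  1 → (5, 'aceafccbcbfccf')
  2 → (3, 'aeaceafccbcbfccf')
  3 → (8, 'afccbcbfccf')
  4 → (2, 'baeaceafccbcbfccf')
  5 → (12, 'bcbfccf')
  6 → (14, 'bfccf')
  7 → (11, 'cbcbfccf')
  8 → (13, 'cbfccf')
  9 → (10, 'ccbcbfccf')
  10 → (16, 'ccf')
  11 → (6, 'ceafccbcbfccf')
  12 → (17, 'cf')
  13 → (4, 'eaceafccbcbfccf')
  14 → (7, 'eafccbcbfccf')
  15 → (18, 'f')
  16 → (0, 'fabaeaceafccbcbfccf')
  17 → (9, 'fccbcbfccf')
  18 → (15, 'fccf')

SA = [1, 5, 3, 8, 2, 12, 14, 11, 13, 10, 16, 6, 17, 4, 7, 18, 0, 9, 15]
rank  pair      lcp
   1  s[1:],s[5:]  1  'a'
   2  s[5:],s[3:]  1  'a'
   3  s[3:],s[8:]  1  'a'
   4  s[8:],s[2:]  0  ''
   5  s[2:],s[12:]  1  'b'
   6  s[12:],s[14:]  1  'b'
   7  s[14:],s[11:]  0  ''
   8  s[11:],s[13:]  2  'cb'
   9  s[13:],s[10:]  1  'c'
  10  s[10:],s[16:]  2  'cc'
  11  s[16:],s[6:]  1  'c'
  12  s[6:],s[17:]  1  'c'
  13  s[17:],s[4:]  0  ''
  14  s[4:],s[7:]  2  'ea'
  15  s[7:],s[18:]  0  ''
  16  s[18:],s[0:]  1  'f'
  17  s[0:],s[9:]  1  'f'
  18  s[9:],s[15:]  3  'fcc'

n(n+1)/2 = 19·20/2 = 190
Σ LCP = 0 + 1 + 1 + 1 + 0 + 1 + 1 + 0 + 2 + 1 + 2 + 1 + 1 + 0 + 2 + 0 + 1 + 1 + 3 = 19
distinct = 190 − 19 = 171

171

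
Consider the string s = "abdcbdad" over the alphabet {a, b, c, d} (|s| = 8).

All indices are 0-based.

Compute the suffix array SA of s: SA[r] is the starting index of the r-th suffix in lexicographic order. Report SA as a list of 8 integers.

rank | idx | suffix
   0 |   0 | abdcbdad
   1 |   6 | ad
   2 |   4 | bdad
   3 |   1 | bdcbdad
   4 |   3 | cbdad
   5 |   7 | d
   6 |   5 | dad
   7 |   2 | dcbdad

[0, 6, 4, 1, 3, 7, 5, 2]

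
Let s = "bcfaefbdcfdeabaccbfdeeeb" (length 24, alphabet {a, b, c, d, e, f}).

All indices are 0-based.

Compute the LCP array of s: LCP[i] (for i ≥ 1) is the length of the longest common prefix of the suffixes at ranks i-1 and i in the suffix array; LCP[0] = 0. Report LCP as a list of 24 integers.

[0, 1, 1, 0, 1, 1, 1, 1, 0, 1, 1, 2, 0, 1, 2, 0, 1, 1, 2, 1, 0, 1, 1, 3]

rank→(start, suffix):
  0 → (12, 'abaccbfdeeeb')
  1 → (14, 'accbfdeeeb')
  2 → (3, 'aefbdcfdeabaccbfdeeeb')
  3 → (23, 'b')
  4 → (13, 'baccbfdeeeb')
  5 → (0, 'bcfaefbdcfdeabaccbfdeeeb')
  6 → (6, 'bdcfdeabaccbfdeeeb')
  7 → (17, 'bfdeeeb')
  8 → (16, 'cbfdeeeb')
  9 → (15, 'ccbfdeeeb')
  10 → (1, 'cfaefbdcfdeabaccbfdeeeb')
  11 → (8, 'cfdeabaccbfdeeeb')
  12 → (7, 'dcfdeabaccbfdeeeb')
  13 → (10, 'deabaccbfdeeeb')
  14 → (19, 'deeeb')
  15 → (11, 'eabaccbfdeeeb')
  16 → (22, 'eb')
  17 → (21, 'eeb')
  18 → (20, 'eeeb')
  19 → (4, 'efbdcfdeabaccbfdeeeb')
  20 → (2, 'faefbdcfdeabaccbfdeeeb')
  21 → (5, 'fbdcfdeabaccbfdeeeb')
  22 → (9, 'fdeabaccbfdeeeb')
  23 → (18, 'fdeeeb')

SA = [12, 14, 3, 23, 13, 0, 6, 17, 16, 15, 1, 8, 7, 10, 19, 11, 22, 21, 20, 4, 2, 5, 9, 18]
i: (SA[i-1],SA[i]) lcp shared
  1: (12,14) 1 'a'
  2: (14,3) 1 'a'
  3: (3,23) 0 ''
  4: (23,13) 1 'b'
  5: (13,0) 1 'b'
  6: (0,6) 1 'b'
  7: (6,17) 1 'b'
  8: (17,16) 0 ''
  9: (16,15) 1 'c'
  10: (15,1) 1 'c'
  11: (1,8) 2 'cf'
  12: (8,7) 0 ''
  13: (7,10) 1 'd'
  14: (10,19) 2 'de'
  15: (19,11) 0 ''
  16: (11,22) 1 'e'
  17: (22,21) 1 'e'
  18: (21,20) 2 'ee'
  19: (20,4) 1 'e'
  20: (4,2) 0 ''
  21: (2,5) 1 'f'
  22: (5,9) 1 'f'
  23: (9,18) 3 'fde'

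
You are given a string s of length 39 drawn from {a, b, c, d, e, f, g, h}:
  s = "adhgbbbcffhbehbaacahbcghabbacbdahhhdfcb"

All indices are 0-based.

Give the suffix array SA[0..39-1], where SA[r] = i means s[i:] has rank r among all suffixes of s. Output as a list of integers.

[15, 24, 16, 27, 0, 18, 31, 38, 14, 26, 25, 4, 5, 6, 20, 29, 11, 17, 37, 28, 7, 21, 30, 35, 1, 12, 36, 8, 9, 3, 22, 23, 13, 19, 10, 34, 2, 33, 32]

sorted suffixes:
  #0 SA[0]=15  'aacahbcghabbacbdahhhdfcb'
  #1 SA[1]=24  'abbacbdahhhdfcb'
  #2 SA[2]=16  'acahbcghabbacbdahhhdfcb'
  #3 SA[3]=27  'acbdahhhdfcb'
  #4 SA[4]=0  'adhgbbbcffhbehbaacahbcghabbacbdahhhdfcb'
  #5 SA[5]=18  'ahbcghabbacbdahhhdfcb'
  #6 SA[6]=31  'ahhhdfcb'
  #7 SA[7]=38  'b'
  #8 SA[8]=14  'baacahbcghabbacbdahhhdfcb'
  #9 SA[9]=26  'bacbdahhhdfcb'
  #10 SA[10]=25  'bbacbdahhhdfcb'
  #11 SA[11]=4  'bbbcffhbehbaacahbcghabbacbdahhhdfcb'
  #12 SA[12]=5  'bbcffhbehbaacahbcghabbacbdahhhdfcb'
  #13 SA[13]=6  'bcffhbehbaacahbcghabbacbdahhhdfcb'
  #14 SA[14]=20  'bcghabbacbdahhhdfcb'
  #15 SA[15]=29  'bdahhhdfcb'
  #16 SA[16]=11  'behbaacahbcghabbacbdahhhdfcb'
  #17 SA[17]=17  'cahbcghabbacbdahhhdfcb'
  #18 SA[18]=37  'cb'
  #19 SA[19]=28  'cbdahhhdfcb'
  #20 SA[20]=7  'cffhbehbaacahbcghabbacbdahhhdfcb'
  #21 SA[21]=21  'cghabbacbdahhhdfcb'
  #22 SA[22]=30  'dahhhdfcb'
  #23 SA[23]=35  'dfcb'
  #24 SA[24]=1  'dhgbbbcffhbehbaacahbcghabbacbdahhhdfcb'
  #25 SA[25]=12  'ehbaacahbcghabbacbdahhhdfcb'
  #26 SA[26]=36  'fcb'
  #27 SA[27]=8  'ffhbehbaacahbcghabbacbdahhhdfcb'
  #28 SA[28]=9  'fhbehbaacahbcghabbacbdahhhdfcb'
  #29 SA[29]=3  'gbbbcffhbehbaacahbcghabbacbdahhhdfcb'
  #30 SA[30]=22  'ghabbacbdahhhdfcb'
  #31 SA[31]=23  'habbacbdahhhdfcb'
  #32 SA[32]=13  'hbaacahbcghabbacbdahhhdfcb'
  #33 SA[33]=19  'hbcghabbacbdahhhdfcb'
  #34 SA[34]=10  'hbehbaacahbcghabbacbdahhhdfcb'
  #35 SA[35]=34  'hdfcb'
  #36 SA[36]=2  'hgbbbcffhbehbaacahbcghabbacbdahhhdfcb'
  #37 SA[37]=33  'hhdfcb'
  #38 SA[38]=32  'hhhdfcb'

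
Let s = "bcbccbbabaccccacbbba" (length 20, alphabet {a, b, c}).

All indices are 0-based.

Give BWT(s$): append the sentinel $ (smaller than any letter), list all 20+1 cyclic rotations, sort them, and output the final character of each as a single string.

rank  rotation               last
    0  $bcbccbbabaccccacbbba  a
    1  a$bcbccbbabaccccacbbb  b
    2  abaccccacbbba$bcbccbb  b
    3  acbbba$bcbccbbabacccc  c
    4  accccacbbba$bcbccbbab  b
    5  ba$bcbccbbabaccccacbb  b
    6  babaccccacbbba$bcbccb  b
    7  baccccacbbba$bcbccbba  a
    8  bba$bcbccbbabaccccacb  b
    9  bbabaccccacbbba$bcbcc  c
   10  bbba$bcbccbbabaccccac  c
   11  bcbccbbabaccccacbbba$  $
   12  bccbbabaccccacbbba$bc  c
   13  cacbbba$bcbccbbabaccc  c
   14  cbbabaccccacbbba$bcbc  c
   15  cbbba$bcbccbbabacccca  a
   16  cbccbbabaccccacbbba$b  b
   17  ccacbbba$bcbccbbabacc  c
   18  ccbbabaccccacbbba$bcb  b
   19  cccacbbba$bcbccbbabac  c
   20  ccccacbbba$bcbccbbaba  a

abbcbbbabcc$cccabcbca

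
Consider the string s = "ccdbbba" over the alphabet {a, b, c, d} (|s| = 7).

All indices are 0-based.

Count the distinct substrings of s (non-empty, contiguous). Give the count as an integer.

24

rank→(start, suffix):
  0 → (6, 'a')
  1 → (5, 'ba')
  2 → (4, 'bba')
  3 → (3, 'bbba')
  4 → (0, 'ccdbbba')
  5 → (1, 'cdbbba')
  6 → (2, 'dbbba')

SA = [6, 5, 4, 3, 0, 1, 2]
i: (SA[i-1],SA[i]) lcp shared
  1: (6,5) 0 ''
  2: (5,4) 1 'b'
  3: (4,3) 2 'bb'
  4: (3,0) 0 ''
  5: (0,1) 1 'c'
  6: (1,2) 0 ''

n(n+1)/2 = 7·8/2 = 28
Σ LCP = 0 + 0 + 1 + 2 + 0 + 1 + 0 = 4
distinct = 28 − 4 = 24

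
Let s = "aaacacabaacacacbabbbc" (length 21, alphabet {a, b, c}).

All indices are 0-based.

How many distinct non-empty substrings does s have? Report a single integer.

rank | idx | suffix
   0 |   0 | aaacacabaacacacbabbbc
   1 |   1 | aacacabaacacacbabbbc
   2 |   8 | aacacacbabbbc
   3 |   6 | abaacacacbabbbc
   4 |  16 | abbbc
   5 |   4 | acabaacacacbabbbc
   6 |   2 | acacabaacacacbabbbc
   7 |   9 | acacacbabbbc
   8 |  11 | acacbabbbc
   9 |  13 | acbabbbc
  10 |   7 | baacacacbabbbc
  11 |  15 | babbbc
  12 |  17 | bbbc
  13 |  18 | bbc
  14 |  19 | bc
  15 |  20 | c
  16 |   5 | cabaacacacbabbbc
  17 |   3 | cacabaacacacbabbbc
  18 |  10 | cacacbabbbc
  19 |  12 | cacbabbbc
  20 |  14 | cbabbbc

SA = [0, 1, 8, 6, 16, 4, 2, 9, 11, 13, 7, 15, 17, 18, 19, 20, 5, 3, 10, 12, 14]
[i] adj suffixes → lcp
  [1] 0/1 → 2 ('aa')
  [2] 1/8 → 6 ('aacaca')
  [3] 8/6 → 1 ('a')
  [4] 6/16 → 2 ('ab')
  [5] 16/4 → 1 ('a')
  [6] 4/2 → 3 ('aca')
  [7] 2/9 → 5 ('acaca')
  [8] 9/11 → 4 ('acac')
  [9] 11/13 → 2 ('ac')
  [10] 13/7 → 0 ('')
  [11] 7/15 → 2 ('ba')
  [12] 15/17 → 1 ('b')
  [13] 17/18 → 2 ('bb')
  [14] 18/19 → 1 ('b')
  [15] 19/20 → 0 ('')
  [16] 20/5 → 1 ('c')
  [17] 5/3 → 2 ('ca')
  [18] 3/10 → 4 ('caca')
  [19] 10/12 → 3 ('cac')
  [20] 12/14 → 1 ('c')

n(n+1)/2 = 21·22/2 = 231
Σ LCP = 0 + 2 + 6 + 1 + 2 + 1 + 3 + 5 + 4 + 2 + 0 + 2 + 1 + 2 + 1 + 0 + 1 + 2 + 4 + 3 + 1 = 43
distinct = 231 − 43 = 188

188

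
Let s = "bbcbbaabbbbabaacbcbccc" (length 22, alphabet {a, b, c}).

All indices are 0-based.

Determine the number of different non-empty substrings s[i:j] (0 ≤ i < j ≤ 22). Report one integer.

sorted suffixes:
  #0 SA[0]=5  'aabbbbabaacbcbccc'
  #1 SA[1]=13  'aacbcbccc'
  #2 SA[2]=11  'abaacbcbccc'
  #3 SA[3]=6  'abbbbabaacbcbccc'
  #4 SA[4]=14  'acbcbccc'
  #5 SA[5]=4  'baabbbbabaacbcbccc'
  #6 SA[6]=12  'baacbcbccc'
  #7 SA[7]=10  'babaacbcbccc'
  #8 SA[8]=3  'bbaabbbbabaacbcbccc'
  #9 SA[9]=9  'bbabaacbcbccc'
  #10 SA[10]=8  'bbbabaacbcbccc'
  #11 SA[11]=7  'bbbbabaacbcbccc'
  #12 SA[12]=0  'bbcbbaabbbbabaacbcbccc'
  #13 SA[13]=1  'bcbbaabbbbabaacbcbccc'
  #14 SA[14]=16  'bcbccc'
  #15 SA[15]=18  'bccc'
  #16 SA[16]=21  'c'
  #17 SA[17]=2  'cbbaabbbbabaacbcbccc'
  #18 SA[18]=15  'cbcbccc'
  #19 SA[19]=17  'cbccc'
  #20 SA[20]=20  'cc'
  #21 SA[21]=19  'ccc'

SA = [5, 13, 11, 6, 14, 4, 12, 10, 3, 9, 8, 7, 0, 1, 16, 18, 21, 2, 15, 17, 20, 19]
[i] adj suffixes → lcp
  [1] 5/13 → 2 ('aa')
  [2] 13/11 → 1 ('a')
  [3] 11/6 → 2 ('ab')
  [4] 6/14 → 1 ('a')
  [5] 14/4 → 0 ('')
  [6] 4/12 → 3 ('baa')
  [7] 12/10 → 2 ('ba')
  [8] 10/3 → 1 ('b')
  [9] 3/9 → 3 ('bba')
  [10] 9/8 → 2 ('bb')
  [11] 8/7 → 3 ('bbb')
  [12] 7/0 → 2 ('bb')
  [13] 0/1 → 1 ('b')
  [14] 1/16 → 3 ('bcb')
  [15] 16/18 → 2 ('bc')
  [16] 18/21 → 0 ('')
  [17] 21/2 → 1 ('c')
  [18] 2/15 → 2 ('cb')
  [19] 15/17 → 3 ('cbc')
  [20] 17/20 → 1 ('c')
  [21] 20/19 → 2 ('cc')

n(n+1)/2 = 22·23/2 = 253
Σ LCP = 0 + 2 + 1 + 2 + 1 + 0 + 3 + 2 + 1 + 3 + 2 + 3 + 2 + 1 + 3 + 2 + 0 + 1 + 2 + 3 + 1 + 2 = 37
distinct = 253 − 37 = 216

216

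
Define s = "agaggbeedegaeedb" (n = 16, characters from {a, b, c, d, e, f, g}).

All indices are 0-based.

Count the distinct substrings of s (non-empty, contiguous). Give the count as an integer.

120

rank | idx | suffix
   0 |  11 | aeedb
   1 |   0 | agaggbeedegaeedb
   2 |   2 | aggbeedegaeedb
   3 |  15 | b
   4 |   5 | beedegaeedb
   5 |  14 | db
   6 |   8 | degaeedb
   7 |  13 | edb
   8 |   7 | edegaeedb
   9 |  12 | eedb
  10 |   6 | eedegaeedb
  11 |   9 | egaeedb
  12 |  10 | gaeedb
  13 |   1 | gaggbeedegaeedb
  14 |   4 | gbeedegaeedb
  15 |   3 | ggbeedegaeedb

SA = [11, 0, 2, 15, 5, 14, 8, 13, 7, 12, 6, 9, 10, 1, 4, 3]
rank  pair      lcp
   1  s[11:],s[0:]  1  'a'
   2  s[0:],s[2:]  2  'ag'
   3  s[2:],s[15:]  0  ''
   4  s[15:],s[5:]  1  'b'
   5  s[5:],s[14:]  0  ''
   6  s[14:],s[8:]  1  'd'
   7  s[8:],s[13:]  0  ''
   8  s[13:],s[7:]  2  'ed'
   9  s[7:],s[12:]  1  'e'
  10  s[12:],s[6:]  3  'eed'
  11  s[6:],s[9:]  1  'e'
  12  s[9:],s[10:]  0  ''
  13  s[10:],s[1:]  2  'ga'
  14  s[1:],s[4:]  1  'g'
  15  s[4:],s[3:]  1  'g'

n(n+1)/2 = 16·17/2 = 136
Σ LCP = 0 + 1 + 2 + 0 + 1 + 0 + 1 + 0 + 2 + 1 + 3 + 1 + 0 + 2 + 1 + 1 = 16
distinct = 136 − 16 = 120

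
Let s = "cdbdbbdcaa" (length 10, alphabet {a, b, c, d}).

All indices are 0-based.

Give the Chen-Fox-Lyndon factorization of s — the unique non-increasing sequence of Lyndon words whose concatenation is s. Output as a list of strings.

["cd", "bd", "bbdc", "a", "a"]

emit factor 1: 'cd' (i=0, period=2)
emit factor 2: 'bd' (i=2, period=2)
emit factor 3: 'bbdc' (i=4, period=4)
emit factor 4: 'a' (i=8, period=1)
emit factor 5: 'a' (i=9, period=1)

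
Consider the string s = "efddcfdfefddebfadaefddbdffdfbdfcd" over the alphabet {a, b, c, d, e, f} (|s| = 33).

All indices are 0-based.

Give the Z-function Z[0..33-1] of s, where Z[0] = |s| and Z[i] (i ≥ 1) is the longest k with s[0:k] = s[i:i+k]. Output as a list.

Z[0]=33
i=1: fresh scan; Z[1]=0
i=2: fresh scan; Z[2]=0
i=3: fresh scan; Z[3]=0
i=4: fresh scan; Z[4]=0
i=5: fresh scan; Z[5]=0
i=6: fresh scan; Z[6]=0
i=7: fresh scan; Z[7]=0
i=8: fresh scan; Z[8]=4 extend→box=[8,12)
i=9: min(r-i=3, Z[1]=0)=0; Z[9]=0
i=10: min(r-i=2, Z[2]=0)=0; Z[10]=0
i=11: min(r-i=1, Z[3]=0)=0; Z[11]=0
i=12: fresh scan; Z[12]=1 extend→box=[12,13)
i=13: fresh scan; Z[13]=0
i=14: fresh scan; Z[14]=0
i=15: fresh scan; Z[15]=0
i=16: fresh scan; Z[16]=0
i=17: fresh scan; Z[17]=0
i=18: fresh scan; Z[18]=4 extend→box=[18,22)
i=19: min(r-i=3, Z[1]=0)=0; Z[19]=0
i=20: min(r-i=2, Z[2]=0)=0; Z[20]=0
i=21: min(r-i=1, Z[3]=0)=0; Z[21]=0
i=22: fresh scan; Z[22]=0
i=23: fresh scan; Z[23]=0
i=24: fresh scan; Z[24]=0
i=25: fresh scan; Z[25]=0
i=26: fresh scan; Z[26]=0
i=27: fresh scan; Z[27]=0
i=28: fresh scan; Z[28]=0
i=29: fresh scan; Z[29]=0
i=30: fresh scan; Z[30]=0
i=31: fresh scan; Z[31]=0
i=32: fresh scan; Z[32]=0

[33, 0, 0, 0, 0, 0, 0, 0, 4, 0, 0, 0, 1, 0, 0, 0, 0, 0, 4, 0, 0, 0, 0, 0, 0, 0, 0, 0, 0, 0, 0, 0, 0]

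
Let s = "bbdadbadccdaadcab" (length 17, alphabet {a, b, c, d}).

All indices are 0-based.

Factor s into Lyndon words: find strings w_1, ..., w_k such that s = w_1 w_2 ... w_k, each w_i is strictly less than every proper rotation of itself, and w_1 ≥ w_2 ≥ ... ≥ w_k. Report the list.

["bbd", "adbadccd", "aadcab"]

emit factor 1: 'bbd' (i=0, period=3)
emit factor 2: 'adbadccd' (i=3, period=8)
emit factor 3: 'aadcab' (i=11, period=6)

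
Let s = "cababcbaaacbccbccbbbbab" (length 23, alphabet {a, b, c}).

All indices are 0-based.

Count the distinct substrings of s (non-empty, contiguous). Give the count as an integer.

235

rank | idx | suffix
   0 |   7 | aaacbccbccbbbbab
   1 |   8 | aacbccbccbbbbab
   2 |  21 | ab
   3 |   1 | ababcbaaacbccbccbbbbab
   4 |   3 | abcbaaacbccbccbbbbab
   5 |   9 | acbccbccbbbbab
   6 |  22 | b
   7 |   6 | baaacbccbccbbbbab
   8 |  20 | bab
   9 |   2 | babcbaaacbccbccbbbbab
  10 |  19 | bbab
  11 |  18 | bbbab
  12 |  17 | bbbbab
  13 |   4 | bcbaaacbccbccbbbbab
  14 |  14 | bccbbbbab
  15 |  11 | bccbccbbbbab
  16 |   0 | cababcbaaacbccbccbbbbab
  17 |   5 | cbaaacbccbccbbbbab
  18 |  16 | cbbbbab
  19 |  13 | cbccbbbbab
  20 |  10 | cbccbccbbbbab
  21 |  15 | ccbbbbab
  22 |  12 | ccbccbbbbab

SA = [7, 8, 21, 1, 3, 9, 22, 6, 20, 2, 19, 18, 17, 4, 14, 11, 0, 5, 16, 13, 10, 15, 12]
[i] adj suffixes → lcp
  [1] 7/8 → 2 ('aa')
  [2] 8/21 → 1 ('a')
  [3] 21/1 → 2 ('ab')
  [4] 1/3 → 2 ('ab')
  [5] 3/9 → 1 ('a')
  [6] 9/22 → 0 ('')
  [7] 22/6 → 1 ('b')
  [8] 6/20 → 2 ('ba')
  [9] 20/2 → 3 ('bab')
  [10] 2/19 → 1 ('b')
  [11] 19/18 → 2 ('bb')
  [12] 18/17 → 3 ('bbb')
  [13] 17/4 → 1 ('b')
  [14] 4/14 → 2 ('bc')
  [15] 14/11 → 4 ('bccb')
  [16] 11/0 → 0 ('')
  [17] 0/5 → 1 ('c')
  [18] 5/16 → 2 ('cb')
  [19] 16/13 → 2 ('cb')
  [20] 13/10 → 5 ('cbccb')
  [21] 10/15 → 1 ('c')
  [22] 15/12 → 3 ('ccb')

n(n+1)/2 = 23·24/2 = 276
Σ LCP = 0 + 2 + 1 + 2 + 2 + 1 + 0 + 1 + 2 + 3 + 1 + 2 + 3 + 1 + 2 + 4 + 0 + 1 + 2 + 2 + 5 + 1 + 3 = 41
distinct = 276 − 41 = 235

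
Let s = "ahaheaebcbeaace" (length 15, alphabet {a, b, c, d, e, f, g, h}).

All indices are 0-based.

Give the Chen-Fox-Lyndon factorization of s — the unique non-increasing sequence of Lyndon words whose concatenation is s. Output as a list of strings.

["ahahe", "aebcbe", "aace"]

emit factor 1: 'ahahe' (i=0, period=5)
emit factor 2: 'aebcbe' (i=5, period=6)
emit factor 3: 'aace' (i=11, period=4)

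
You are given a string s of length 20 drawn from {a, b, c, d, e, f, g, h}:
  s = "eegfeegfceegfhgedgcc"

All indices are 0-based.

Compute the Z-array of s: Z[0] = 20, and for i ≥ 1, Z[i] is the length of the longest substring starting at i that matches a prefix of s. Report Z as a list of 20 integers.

[20, 1, 0, 0, 4, 1, 0, 0, 0, 4, 1, 0, 0, 0, 0, 1, 0, 0, 0, 0]

Z[0]=20
i=1: i≥r, start 0; Z[1]=1 scan→box=[1,2)
i=2: i≥r, start 0; Z[2]=0
i=3: i≥r, start 0; Z[3]=0
i=4: i≥r, start 0; Z[4]=4 scan→box=[4,8)
i=5: min(r-i=3, Z[1]=1)=1; Z[5]=1
i=6: min(r-i=2, Z[2]=0)=0; Z[6]=0
i=7: min(r-i=1, Z[3]=0)=0; Z[7]=0
i=8: i≥r, start 0; Z[8]=0
i=9: i≥r, start 0; Z[9]=4 scan→box=[9,13)
i=10: min(r-i=3, Z[1]=1)=1; Z[10]=1
i=11: min(r-i=2, Z[2]=0)=0; Z[11]=0
i=12: min(r-i=1, Z[3]=0)=0; Z[12]=0
i=13: i≥r, start 0; Z[13]=0
i=14: i≥r, start 0; Z[14]=0
i=15: i≥r, start 0; Z[15]=1 scan→box=[15,16)
i=16: i≥r, start 0; Z[16]=0
i=17: i≥r, start 0; Z[17]=0
i=18: i≥r, start 0; Z[18]=0
i=19: i≥r, start 0; Z[19]=0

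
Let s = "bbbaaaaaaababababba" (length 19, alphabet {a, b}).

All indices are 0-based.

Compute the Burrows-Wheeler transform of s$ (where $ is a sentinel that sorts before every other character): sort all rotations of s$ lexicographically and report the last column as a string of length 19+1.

rank  rotation              last
    0  $bbbaaaaaaababababba  a
    1  a$bbbaaaaaaababababb  b
    2  aaaaaaababababba$bbb  b
    3  aaaaaababababba$bbba  a
    4  aaaaababababba$bbbaa  a
    5  aaaababababba$bbbaaa  a
    6  aaababababba$bbbaaaa  a
    7  aababababba$bbbaaaaa  a
    8  ababababba$bbbaaaaaa  a
    9  abababba$bbbaaaaaaab  b
   10  ababba$bbbaaaaaaabab  b
   11  abba$bbbaaaaaaababab  b
   12  ba$bbbaaaaaaabababab  b
   13  baaaaaaababababba$bb  b
   14  babababba$bbbaaaaaaa  a
   15  bababba$bbbaaaaaaaba  a
   16  babba$bbbaaaaaaababa  a
   17  bba$bbbaaaaaaabababa  a
   18  bbaaaaaaababababba$b  b
   19  bbbaaaaaaababababba$  $

abbaaaaaabbbbbaaaab$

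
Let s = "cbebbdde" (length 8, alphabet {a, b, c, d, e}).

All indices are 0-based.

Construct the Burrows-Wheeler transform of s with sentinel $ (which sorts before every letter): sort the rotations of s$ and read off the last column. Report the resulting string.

rank  rotation   last
    0  $cbebbdde  e
    1  bbdde$cbe  e
    2  bdde$cbeb  b
    3  bebbdde$c  c
    4  cbebbdde$  $
    5  dde$cbebb  b
    6  de$cbebbd  d
    7  e$cbebbdd  d
    8  ebbdde$cb  b

eebc$bddb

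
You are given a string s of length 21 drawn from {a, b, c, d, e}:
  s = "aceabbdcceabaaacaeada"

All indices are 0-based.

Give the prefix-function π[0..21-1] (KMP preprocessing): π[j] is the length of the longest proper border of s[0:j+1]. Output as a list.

[0, 0, 0, 1, 0, 0, 0, 0, 0, 0, 1, 0, 1, 1, 1, 2, 1, 0, 1, 0, 1]

π[0] = 0
j=1 s[j]='c': π[1]=0 (border '')
j=2 s[j]='e': π[2]=0 (border '')
j=3 s[j]='a': π[3]=1 (border 'a')
j=4 s[j]='b': k: 1→0; π[4]=0 (border '')
j=5 s[j]='b': π[5]=0 (border '')
j=6 s[j]='d': π[6]=0 (border '')
j=7 s[j]='c': π[7]=0 (border '')
j=8 s[j]='c': π[8]=0 (border '')
j=9 s[j]='e': π[9]=0 (border '')
j=10 s[j]='a': π[10]=1 (border 'a')
j=11 s[j]='b': k: 1→0; π[11]=0 (border '')
j=12 s[j]='a': π[12]=1 (border 'a')
j=13 s[j]='a': k: 1→0; π[13]=1 (border 'a')
j=14 s[j]='a': k: 1→0; π[14]=1 (border 'a')
j=15 s[j]='c': π[15]=2 (border 'ac')
j=16 s[j]='a': k: 2→0; π[16]=1 (border 'a')
j=17 s[j]='e': k: 1→0; π[17]=0 (border '')
j=18 s[j]='a': π[18]=1 (border 'a')
j=19 s[j]='d': k: 1→0; π[19]=0 (border '')
j=20 s[j]='a': π[20]=1 (border 'a')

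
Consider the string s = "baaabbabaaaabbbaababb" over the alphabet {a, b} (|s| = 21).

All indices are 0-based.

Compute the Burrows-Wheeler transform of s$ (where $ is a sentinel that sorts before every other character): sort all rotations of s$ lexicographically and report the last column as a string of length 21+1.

bbbabaababaaba$bbaabaa

rank  rotation                last
    0  $baaabbabaaaabbbaababb  b
    1  aaaabbbaababb$baaabbab  b
    2  aaabbabaaaabbbaababb$b  b
    3  aaabbbaababb$baaabbaba  a
    4  aababb$baaabbabaaaabbb  b
    5  aabbabaaaabbbaababb$ba  a
    6  aabbbaababb$baaabbabaa  a
    7  abaaaabbbaababb$baaabb  b
    8  ababb$baaabbabaaaabbba  a
    9  abb$baaabbabaaaabbbaab  b
   10  abbabaaaabbbaababb$baa  a
   11  abbbaababb$baaabbabaaa  a
   12  b$baaabbabaaaabbbaabab  b
   13  baaaabbbaababb$baaabba  a
   14  baaabbabaaaabbbaababb$  $
   15  baababb$baaabbabaaaabb  b
   16  babaaaabbbaababb$baaab  b
   17  babb$baaabbabaaaabbbaa  a
   18  bb$baaabbabaaaabbbaaba  a
   19  bbaababb$baaabbabaaaab  b
   20  bbabaaaabbbaababb$baaa  a
   21  bbbaababb$baaabbabaaaa  a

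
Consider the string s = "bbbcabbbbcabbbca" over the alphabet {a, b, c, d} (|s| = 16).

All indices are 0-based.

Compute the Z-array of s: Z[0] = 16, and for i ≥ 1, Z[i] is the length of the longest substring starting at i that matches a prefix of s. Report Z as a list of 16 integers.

[16, 2, 1, 0, 0, 3, 8, 2, 1, 0, 0, 5, 2, 1, 0, 0]

Z[0]=16
i=1: outside box; Z[1]=2 extend→box=[1,3)
i=2: min(r-i=1, Z[1]=2)=1; Z[2]=1
i=3: outside box; Z[3]=0
i=4: outside box; Z[4]=0
i=5: outside box; Z[5]=3 extend→box=[5,8)
i=6: min(r-i=2, Z[1]=2)=2; Z[6]=8 extend→box=[6,14)
i=7: min(r-i=7, Z[1]=2)=2; Z[7]=2
i=8: min(r-i=6, Z[2]=1)=1; Z[8]=1
i=9: min(r-i=5, Z[3]=0)=0; Z[9]=0
i=10: min(r-i=4, Z[4]=0)=0; Z[10]=0
i=11: min(r-i=3, Z[5]=3)=3; Z[11]=5 extend→box=[11,16)
i=12: min(r-i=4, Z[1]=2)=2; Z[12]=2
i=13: min(r-i=3, Z[2]=1)=1; Z[13]=1
i=14: min(r-i=2, Z[3]=0)=0; Z[14]=0
i=15: min(r-i=1, Z[4]=0)=0; Z[15]=0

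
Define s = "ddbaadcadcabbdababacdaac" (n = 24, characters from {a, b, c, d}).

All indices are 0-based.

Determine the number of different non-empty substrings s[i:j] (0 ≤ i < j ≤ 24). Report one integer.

sorted suffixes:
  #0 SA[0]=21  'aac'
  #1 SA[1]=3  'aadcadcabbdababacdaac'
  #2 SA[2]=14  'ababacdaac'
  #3 SA[3]=16  'abacdaac'
  #4 SA[4]=10  'abbdababacdaac'
  #5 SA[5]=22  'ac'
  #6 SA[6]=18  'acdaac'
  #7 SA[7]=7  'adcabbdababacdaac'
  #8 SA[8]=4  'adcadcabbdababacdaac'
  #9 SA[9]=2  'baadcadcabbdababacdaac'
  #10 SA[10]=15  'babacdaac'
  #11 SA[11]=17  'bacdaac'
  #12 SA[12]=11  'bbdababacdaac'
  #13 SA[13]=12  'bdababacdaac'
  #14 SA[14]=23  'c'
  #15 SA[15]=9  'cabbdababacdaac'
  #16 SA[16]=6  'cadcabbdababacdaac'
  #17 SA[17]=19  'cdaac'
  #18 SA[18]=20  'daac'
  #19 SA[19]=13  'dababacdaac'
  #20 SA[20]=1  'dbaadcadcabbdababacdaac'
  #21 SA[21]=8  'dcabbdababacdaac'
  #22 SA[22]=5  'dcadcabbdababacdaac'
  #23 SA[23]=0  'ddbaadcadcabbdababacdaac'

SA = [21, 3, 14, 16, 10, 22, 18, 7, 4, 2, 15, 17, 11, 12, 23, 9, 6, 19, 20, 13, 1, 8, 5, 0]
i: (SA[i-1],SA[i]) lcp shared
  1: (21,3) 2 'aa'
  2: (3,14) 1 'a'
  3: (14,16) 3 'aba'
  4: (16,10) 2 'ab'
  5: (10,22) 1 'a'
  6: (22,18) 2 'ac'
  7: (18,7) 1 'a'
  8: (7,4) 4 'adca'
  9: (4,2) 0 ''
  10: (2,15) 2 'ba'
  11: (15,17) 2 'ba'
  12: (17,11) 1 'b'
  13: (11,12) 1 'b'
  14: (12,23) 0 ''
  15: (23,9) 1 'c'
  16: (9,6) 2 'ca'
  17: (6,19) 1 'c'
  18: (19,20) 0 ''
  19: (20,13) 2 'da'
  20: (13,1) 1 'd'
  21: (1,8) 1 'd'
  22: (8,5) 3 'dca'
  23: (5,0) 1 'd'

n(n+1)/2 = 24·25/2 = 300
Σ LCP = 0 + 2 + 1 + 3 + 2 + 1 + 2 + 1 + 4 + 0 + 2 + 2 + 1 + 1 + 0 + 1 + 2 + 1 + 0 + 2 + 1 + 1 + 3 + 1 = 34
distinct = 300 − 34 = 266

266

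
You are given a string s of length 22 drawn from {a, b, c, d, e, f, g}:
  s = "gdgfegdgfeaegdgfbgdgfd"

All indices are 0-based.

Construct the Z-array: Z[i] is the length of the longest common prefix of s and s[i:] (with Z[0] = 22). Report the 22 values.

[22, 0, 1, 0, 0, 5, 0, 1, 0, 0, 0, 0, 4, 0, 1, 0, 0, 4, 0, 1, 0, 0]

Z[0]=22
i=1: i≥r, start 0; Z[1]=0
i=2: i≥r, start 0; Z[2]=1 extend→box=[2,3)
i=3: i≥r, start 0; Z[3]=0
i=4: i≥r, start 0; Z[4]=0
i=5: i≥r, start 0; Z[5]=5 extend→box=[5,10)
i=6: min(r-i=4, Z[1]=0)=0; Z[6]=0
i=7: min(r-i=3, Z[2]=1)=1; Z[7]=1
i=8: min(r-i=2, Z[3]=0)=0; Z[8]=0
i=9: min(r-i=1, Z[4]=0)=0; Z[9]=0
i=10: i≥r, start 0; Z[10]=0
i=11: i≥r, start 0; Z[11]=0
i=12: i≥r, start 0; Z[12]=4 extend→box=[12,16)
i=13: min(r-i=3, Z[1]=0)=0; Z[13]=0
i=14: min(r-i=2, Z[2]=1)=1; Z[14]=1
i=15: min(r-i=1, Z[3]=0)=0; Z[15]=0
i=16: i≥r, start 0; Z[16]=0
i=17: i≥r, start 0; Z[17]=4 extend→box=[17,21)
i=18: min(r-i=3, Z[1]=0)=0; Z[18]=0
i=19: min(r-i=2, Z[2]=1)=1; Z[19]=1
i=20: min(r-i=1, Z[3]=0)=0; Z[20]=0
i=21: i≥r, start 0; Z[21]=0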